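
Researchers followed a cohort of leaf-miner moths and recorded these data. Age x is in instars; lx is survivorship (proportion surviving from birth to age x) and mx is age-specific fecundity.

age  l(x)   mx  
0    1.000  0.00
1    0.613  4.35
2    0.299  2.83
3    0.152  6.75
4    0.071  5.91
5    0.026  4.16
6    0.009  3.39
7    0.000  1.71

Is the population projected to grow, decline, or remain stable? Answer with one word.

R0 = Σ lx·mx = 0 + 2.66655 + 0.84617 + 1.026 + 0.41961 + 0.10816 + 0.03051 + 0 = 5.097
R0 > 1, so the population is growing.

growing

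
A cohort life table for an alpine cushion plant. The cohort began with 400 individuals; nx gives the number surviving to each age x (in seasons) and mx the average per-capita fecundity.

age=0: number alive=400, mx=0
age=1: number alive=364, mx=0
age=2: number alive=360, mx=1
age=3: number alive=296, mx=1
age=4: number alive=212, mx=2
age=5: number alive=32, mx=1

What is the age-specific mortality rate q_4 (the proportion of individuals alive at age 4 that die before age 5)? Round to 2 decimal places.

0.85

lx = nx/n0 = nx/400: 1, 0.91, 0.9, 0.74, 0.53, 0.08
q_4 = (l_4 − l_5) / l_4 = (0.53 − 0.08) / 0.53
     = 0.45 / 0.53 = 0.849057… → 0.85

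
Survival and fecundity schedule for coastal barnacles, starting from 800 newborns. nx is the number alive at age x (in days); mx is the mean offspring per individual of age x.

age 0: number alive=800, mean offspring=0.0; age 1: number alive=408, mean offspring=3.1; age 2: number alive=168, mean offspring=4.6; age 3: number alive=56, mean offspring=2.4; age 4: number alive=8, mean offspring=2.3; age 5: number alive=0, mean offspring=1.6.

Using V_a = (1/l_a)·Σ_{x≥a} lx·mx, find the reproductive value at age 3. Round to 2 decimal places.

2.73

lx = nx/n0 = nx/800: 1, 0.51, 0.21, 0.07, 0.01, 0
lx·mx for x ≥ 3: 0.168, 0.023, 0 → sum = 0.191
V_3 = 0.191 / l_3 = 0.191 / 0.07 = 2.728571… → 2.73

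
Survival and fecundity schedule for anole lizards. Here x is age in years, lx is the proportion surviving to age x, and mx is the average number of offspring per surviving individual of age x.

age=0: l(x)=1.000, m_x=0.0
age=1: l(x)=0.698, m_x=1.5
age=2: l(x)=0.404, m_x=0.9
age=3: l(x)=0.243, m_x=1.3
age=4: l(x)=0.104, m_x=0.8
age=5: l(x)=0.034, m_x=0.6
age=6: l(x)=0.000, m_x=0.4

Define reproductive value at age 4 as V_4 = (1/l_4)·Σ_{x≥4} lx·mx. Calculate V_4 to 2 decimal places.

lx·mx for x ≥ 4: 0.0832, 0.0204, 0 → sum = 0.1036
V_4 = 0.1036 / l_4 = 0.1036 / 0.104 = 0.996154… → 1.00

1.00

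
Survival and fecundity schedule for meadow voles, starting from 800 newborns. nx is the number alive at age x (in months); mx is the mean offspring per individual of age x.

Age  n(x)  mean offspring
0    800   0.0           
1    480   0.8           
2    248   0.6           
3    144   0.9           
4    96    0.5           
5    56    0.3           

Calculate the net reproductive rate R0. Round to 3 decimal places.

0.909

lx = nx/n0 = nx/800: 1, 0.6, 0.31, 0.18, 0.12, 0.07
lx·mx by age: 0, 0.48, 0.186, 0.162, 0.06, 0.021
R0 = Σ lx·mx = 0.909 → 0.909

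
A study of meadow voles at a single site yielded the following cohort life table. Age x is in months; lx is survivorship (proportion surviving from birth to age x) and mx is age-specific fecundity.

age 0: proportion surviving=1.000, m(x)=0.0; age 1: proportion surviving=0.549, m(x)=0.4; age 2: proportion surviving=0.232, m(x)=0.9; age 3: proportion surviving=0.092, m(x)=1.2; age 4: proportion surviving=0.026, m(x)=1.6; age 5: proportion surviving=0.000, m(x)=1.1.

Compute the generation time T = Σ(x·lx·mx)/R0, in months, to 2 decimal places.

lx·mx: 0, 0.2196, 0.2088, 0.1104, 0.0416, 0 → R0 = 0.5804
x·lx·mx: 0, 0.2196, 0.4176, 0.3312, 0.1664, 0 → Σ = 1.1348
T = 1.1348 / 0.5804 = 1.955203… → 1.96

1.96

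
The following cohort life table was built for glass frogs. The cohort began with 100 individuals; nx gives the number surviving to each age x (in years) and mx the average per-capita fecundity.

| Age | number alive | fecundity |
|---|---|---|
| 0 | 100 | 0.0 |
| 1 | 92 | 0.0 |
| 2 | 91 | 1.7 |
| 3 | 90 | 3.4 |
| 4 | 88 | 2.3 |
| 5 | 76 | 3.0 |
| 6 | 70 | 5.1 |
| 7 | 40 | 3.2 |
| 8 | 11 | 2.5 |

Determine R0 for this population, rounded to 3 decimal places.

14.036

lx = nx/n0 = nx/100: 1, 0.92, 0.91, 0.9, 0.88, 0.76, 0.7, 0.4, 0.11
lx·mx by age: 0, 0, 1.547, 3.06, 2.024, 2.28, 3.57, 1.28, 0.275
R0 = Σ lx·mx = 14.036 → 14.036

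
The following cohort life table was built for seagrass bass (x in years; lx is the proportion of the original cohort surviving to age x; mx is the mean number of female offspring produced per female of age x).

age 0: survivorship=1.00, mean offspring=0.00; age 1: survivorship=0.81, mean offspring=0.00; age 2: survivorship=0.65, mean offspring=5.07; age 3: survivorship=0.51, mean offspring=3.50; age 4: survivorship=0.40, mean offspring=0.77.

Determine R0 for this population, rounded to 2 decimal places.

lx·mx by age: 0, 0, 3.2955, 1.785, 0.308
R0 = Σ lx·mx = 5.3885 → 5.39

5.39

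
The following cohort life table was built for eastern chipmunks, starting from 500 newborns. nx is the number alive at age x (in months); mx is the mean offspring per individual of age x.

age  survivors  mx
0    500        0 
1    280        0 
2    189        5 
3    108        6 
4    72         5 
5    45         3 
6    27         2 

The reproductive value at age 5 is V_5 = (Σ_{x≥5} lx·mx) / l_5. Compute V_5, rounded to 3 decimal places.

4.200

lx = nx/n0 = nx/500: 1, 0.56, 0.378, 0.216, 0.144, 0.09, 0.054
lx·mx for x ≥ 5: 0.27, 0.108 → sum = 0.378
V_5 = 0.378 / l_5 = 0.378 / 0.09 = 4.2 → 4.200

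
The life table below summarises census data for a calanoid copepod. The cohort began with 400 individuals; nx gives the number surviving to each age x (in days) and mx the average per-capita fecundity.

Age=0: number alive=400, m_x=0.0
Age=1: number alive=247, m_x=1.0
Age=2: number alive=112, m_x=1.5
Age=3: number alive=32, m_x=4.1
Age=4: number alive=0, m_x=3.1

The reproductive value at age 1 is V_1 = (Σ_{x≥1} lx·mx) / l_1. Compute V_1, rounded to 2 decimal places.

2.21

lx = nx/n0 = nx/400: 1, 0.6175, 0.28, 0.08, 0
lx·mx for x ≥ 1: 0.6175, 0.42, 0.328, 0 → sum = 1.3655
V_1 = 1.3655 / l_1 = 1.3655 / 0.6175 = 2.211336… → 2.21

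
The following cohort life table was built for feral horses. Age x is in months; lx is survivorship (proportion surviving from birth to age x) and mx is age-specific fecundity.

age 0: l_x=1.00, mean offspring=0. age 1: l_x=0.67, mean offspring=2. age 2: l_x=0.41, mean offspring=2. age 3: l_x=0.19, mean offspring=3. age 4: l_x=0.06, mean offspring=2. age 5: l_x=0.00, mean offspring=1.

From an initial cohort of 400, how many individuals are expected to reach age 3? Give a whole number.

Expected survivors = N0 · l_3 = 400 × 0.19 = 76 → 76

76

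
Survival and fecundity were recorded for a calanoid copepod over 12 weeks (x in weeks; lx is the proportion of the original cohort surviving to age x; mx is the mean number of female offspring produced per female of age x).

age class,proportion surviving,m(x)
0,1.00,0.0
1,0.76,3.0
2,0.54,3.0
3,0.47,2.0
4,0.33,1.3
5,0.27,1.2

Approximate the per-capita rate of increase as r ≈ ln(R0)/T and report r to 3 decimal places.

0.825

R0 = Σ lx·mx = 0 + 2.28 + 1.62 + 0.94 + 0.429 + 0.324 = 5.593
Σ x·lx·mx = 11.676; T = 11.676/5.593 = 2.08761…
r ≈ ln(R0)/T = ln(5.593)/2.08761… = 0.82463… → 0.825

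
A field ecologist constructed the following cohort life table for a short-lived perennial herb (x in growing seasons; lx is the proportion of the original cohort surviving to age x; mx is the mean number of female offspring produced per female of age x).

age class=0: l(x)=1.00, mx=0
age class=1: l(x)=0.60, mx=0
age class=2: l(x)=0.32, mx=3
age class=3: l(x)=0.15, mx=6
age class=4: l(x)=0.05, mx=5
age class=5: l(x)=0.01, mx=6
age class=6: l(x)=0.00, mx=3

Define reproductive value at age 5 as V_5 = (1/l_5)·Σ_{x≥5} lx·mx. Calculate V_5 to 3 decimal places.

6.000

lx·mx for x ≥ 5: 0.06, 0 → sum = 0.06
V_5 = 0.06 / l_5 = 0.06 / 0.01 = 6 → 6.000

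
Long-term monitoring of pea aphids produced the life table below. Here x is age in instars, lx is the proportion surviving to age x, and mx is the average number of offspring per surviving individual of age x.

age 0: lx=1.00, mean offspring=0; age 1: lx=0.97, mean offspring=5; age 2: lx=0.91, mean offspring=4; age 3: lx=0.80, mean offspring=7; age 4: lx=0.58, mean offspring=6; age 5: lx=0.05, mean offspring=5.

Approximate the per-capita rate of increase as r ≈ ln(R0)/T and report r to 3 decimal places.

1.164

R0 = Σ lx·mx = 0 + 4.85 + 3.64 + 5.6 + 3.48 + 0.25 = 17.82
Σ x·lx·mx = 44.1; T = 44.1/17.82 = 2.47475…
r ≈ ln(R0)/T = ln(17.82)/2.47475… = 1.16388… → 1.164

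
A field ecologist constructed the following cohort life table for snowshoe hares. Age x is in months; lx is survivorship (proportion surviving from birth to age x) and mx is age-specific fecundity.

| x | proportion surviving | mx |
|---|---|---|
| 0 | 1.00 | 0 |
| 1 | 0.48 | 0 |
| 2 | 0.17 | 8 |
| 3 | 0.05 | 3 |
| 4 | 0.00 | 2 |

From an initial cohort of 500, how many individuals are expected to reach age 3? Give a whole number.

25

Expected survivors = N0 · l_3 = 500 × 0.05 = 25 → 25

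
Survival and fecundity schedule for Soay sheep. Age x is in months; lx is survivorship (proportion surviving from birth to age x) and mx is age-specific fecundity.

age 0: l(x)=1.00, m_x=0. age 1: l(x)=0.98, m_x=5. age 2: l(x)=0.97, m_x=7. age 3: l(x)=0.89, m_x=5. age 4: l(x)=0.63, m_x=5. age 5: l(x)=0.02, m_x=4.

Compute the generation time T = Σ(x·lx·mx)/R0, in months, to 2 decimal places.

lx·mx: 0, 4.9, 6.79, 4.45, 3.15, 0.08 → R0 = 19.37
x·lx·mx: 0, 4.9, 13.58, 13.35, 12.6, 0.4 → Σ = 44.83
T = 44.83 / 19.37 = 2.314404… → 2.31

2.31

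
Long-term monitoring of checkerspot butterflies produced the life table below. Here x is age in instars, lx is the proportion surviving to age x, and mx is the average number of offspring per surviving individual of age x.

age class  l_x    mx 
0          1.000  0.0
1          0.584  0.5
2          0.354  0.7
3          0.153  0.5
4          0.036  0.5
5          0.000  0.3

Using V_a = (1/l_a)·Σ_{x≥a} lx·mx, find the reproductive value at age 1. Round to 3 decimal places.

lx·mx for x ≥ 1: 0.292, 0.2478, 0.0765, 0.018, 0 → sum = 0.6343
V_1 = 0.6343 / l_1 = 0.6343 / 0.584 = 1.08613… → 1.086

1.086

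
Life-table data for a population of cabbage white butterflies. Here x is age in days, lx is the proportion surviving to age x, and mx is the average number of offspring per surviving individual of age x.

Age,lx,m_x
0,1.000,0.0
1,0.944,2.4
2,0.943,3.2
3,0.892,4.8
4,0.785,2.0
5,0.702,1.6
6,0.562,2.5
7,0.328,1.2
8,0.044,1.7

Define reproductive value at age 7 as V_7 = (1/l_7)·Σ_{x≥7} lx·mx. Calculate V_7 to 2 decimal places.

1.43

lx·mx for x ≥ 7: 0.3936, 0.0748 → sum = 0.4684
V_7 = 0.4684 / l_7 = 0.4684 / 0.328 = 1.428049… → 1.43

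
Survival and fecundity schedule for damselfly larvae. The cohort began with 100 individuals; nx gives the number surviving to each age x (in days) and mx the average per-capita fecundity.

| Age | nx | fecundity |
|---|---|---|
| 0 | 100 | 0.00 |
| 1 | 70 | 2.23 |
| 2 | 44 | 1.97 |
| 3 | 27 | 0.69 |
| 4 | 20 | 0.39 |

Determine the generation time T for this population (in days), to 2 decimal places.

1.55

lx = nx/n0 = nx/100: 1, 0.7, 0.44, 0.27, 0.2
lx·mx: 0, 1.561, 0.8668, 0.1863, 0.078 → R0 = 2.6921
x·lx·mx: 0, 1.561, 1.7336, 0.5589, 0.312 → Σ = 4.1655
T = 4.1655 / 2.6921 = 1.547305… → 1.55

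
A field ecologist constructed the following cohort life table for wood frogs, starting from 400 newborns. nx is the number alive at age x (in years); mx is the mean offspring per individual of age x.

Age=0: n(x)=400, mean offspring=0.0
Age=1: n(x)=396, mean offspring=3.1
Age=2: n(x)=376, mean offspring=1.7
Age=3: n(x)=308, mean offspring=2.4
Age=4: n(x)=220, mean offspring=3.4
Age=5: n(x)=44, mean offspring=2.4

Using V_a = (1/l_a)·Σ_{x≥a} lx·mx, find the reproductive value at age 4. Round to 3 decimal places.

lx = nx/n0 = nx/400: 1, 0.99, 0.94, 0.77, 0.55, 0.11
lx·mx for x ≥ 4: 1.87, 0.264 → sum = 2.134
V_4 = 2.134 / l_4 = 2.134 / 0.55 = 3.88 → 3.880

3.880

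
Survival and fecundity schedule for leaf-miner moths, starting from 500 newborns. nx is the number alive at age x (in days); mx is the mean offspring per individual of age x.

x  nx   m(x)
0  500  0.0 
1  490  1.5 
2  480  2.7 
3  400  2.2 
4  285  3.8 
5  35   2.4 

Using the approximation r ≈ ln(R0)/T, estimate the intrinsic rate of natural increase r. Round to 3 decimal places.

lx = nx/n0 = nx/500: 1, 0.98, 0.96, 0.8, 0.57, 0.07
R0 = Σ lx·mx = 0 + 1.47 + 2.592 + 1.76 + 2.166 + 0.168 = 8.156
Σ x·lx·mx = 21.438; T = 21.438/8.156 = 2.62849…
r ≈ ln(R0)/T = ln(8.156)/2.62849… = 0.79846… → 0.798

0.798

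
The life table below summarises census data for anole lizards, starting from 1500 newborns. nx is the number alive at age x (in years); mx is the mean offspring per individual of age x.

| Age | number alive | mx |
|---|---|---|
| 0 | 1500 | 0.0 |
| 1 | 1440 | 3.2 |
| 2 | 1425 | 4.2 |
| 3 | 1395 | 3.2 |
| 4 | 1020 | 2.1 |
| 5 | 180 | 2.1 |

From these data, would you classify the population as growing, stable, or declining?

lx = nx/n0 = nx/1500: 1, 0.96, 0.95, 0.93, 0.68, 0.12
R0 = Σ lx·mx = 0 + 3.072 + 3.99 + 2.976 + 1.428 + 0.252 = 11.718
R0 > 1, so the population is growing.

growing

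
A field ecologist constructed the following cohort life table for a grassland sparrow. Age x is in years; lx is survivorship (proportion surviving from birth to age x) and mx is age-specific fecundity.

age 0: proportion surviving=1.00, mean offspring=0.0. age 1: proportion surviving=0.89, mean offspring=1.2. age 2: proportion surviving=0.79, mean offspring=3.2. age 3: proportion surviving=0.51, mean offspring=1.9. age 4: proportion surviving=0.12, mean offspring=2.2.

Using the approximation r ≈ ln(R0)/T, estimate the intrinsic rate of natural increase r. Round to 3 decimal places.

R0 = Σ lx·mx = 0 + 1.068 + 2.528 + 0.969 + 0.264 = 4.829
Σ x·lx·mx = 10.087; T = 10.087/4.829 = 2.08884…
r ≈ ln(R0)/T = ln(4.829)/2.08884… = 0.75384… → 0.754

0.754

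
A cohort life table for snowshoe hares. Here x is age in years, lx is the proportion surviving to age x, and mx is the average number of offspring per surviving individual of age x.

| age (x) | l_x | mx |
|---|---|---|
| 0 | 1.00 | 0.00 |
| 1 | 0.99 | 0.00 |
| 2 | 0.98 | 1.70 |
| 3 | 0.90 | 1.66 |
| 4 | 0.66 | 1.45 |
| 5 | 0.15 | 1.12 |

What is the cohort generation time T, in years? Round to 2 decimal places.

lx·mx: 0, 0, 1.666, 1.494, 0.957, 0.168 → R0 = 4.285
x·lx·mx: 0, 0, 3.332, 4.482, 3.828, 0.84 → Σ = 12.482
T = 12.482 / 4.285 = 2.912952… → 2.91

2.91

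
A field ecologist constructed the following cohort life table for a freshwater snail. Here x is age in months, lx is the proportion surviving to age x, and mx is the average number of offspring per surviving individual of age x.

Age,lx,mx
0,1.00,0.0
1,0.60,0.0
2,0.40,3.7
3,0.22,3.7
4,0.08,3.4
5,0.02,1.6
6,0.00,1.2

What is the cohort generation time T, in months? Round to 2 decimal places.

lx·mx: 0, 0, 1.48, 0.814, 0.272, 0.032, 0 → R0 = 2.598
x·lx·mx: 0, 0, 2.96, 2.442, 1.088, 0.16, 0 → Σ = 6.65
T = 6.65 / 2.598 = 2.559661… → 2.56

2.56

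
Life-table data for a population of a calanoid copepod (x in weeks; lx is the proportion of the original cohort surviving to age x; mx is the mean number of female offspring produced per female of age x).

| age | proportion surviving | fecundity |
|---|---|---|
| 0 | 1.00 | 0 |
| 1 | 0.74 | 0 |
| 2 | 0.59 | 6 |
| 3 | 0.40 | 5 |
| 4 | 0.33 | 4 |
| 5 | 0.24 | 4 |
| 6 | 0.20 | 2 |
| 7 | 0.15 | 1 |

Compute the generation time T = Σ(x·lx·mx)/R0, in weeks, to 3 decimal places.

lx·mx: 0, 0, 3.54, 2, 1.32, 0.96, 0.4, 0.15 → R0 = 8.37
x·lx·mx: 0, 0, 7.08, 6, 5.28, 4.8, 2.4, 1.05 → Σ = 26.61
T = 26.61 / 8.37 = 3.179211… → 3.179

3.179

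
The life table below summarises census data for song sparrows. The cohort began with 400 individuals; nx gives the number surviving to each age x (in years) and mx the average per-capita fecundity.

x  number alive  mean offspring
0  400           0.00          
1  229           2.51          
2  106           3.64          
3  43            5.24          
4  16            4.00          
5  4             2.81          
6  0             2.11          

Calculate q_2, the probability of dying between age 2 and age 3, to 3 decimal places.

0.594

lx = nx/n0 = nx/400: 1, 0.5725, 0.265, 0.1075, 0.04, 0.01, 0
q_2 = (l_2 − l_3) / l_2 = (0.265 − 0.1075) / 0.265
     = 0.1575 / 0.265 = 0.59434… → 0.594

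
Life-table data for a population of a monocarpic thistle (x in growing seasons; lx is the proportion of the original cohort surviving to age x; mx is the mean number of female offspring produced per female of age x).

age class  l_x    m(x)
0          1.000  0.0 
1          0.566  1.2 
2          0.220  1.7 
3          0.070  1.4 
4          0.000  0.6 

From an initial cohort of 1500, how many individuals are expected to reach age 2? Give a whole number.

330

Expected survivors = N0 · l_2 = 1500 × 0.220 = 330 → 330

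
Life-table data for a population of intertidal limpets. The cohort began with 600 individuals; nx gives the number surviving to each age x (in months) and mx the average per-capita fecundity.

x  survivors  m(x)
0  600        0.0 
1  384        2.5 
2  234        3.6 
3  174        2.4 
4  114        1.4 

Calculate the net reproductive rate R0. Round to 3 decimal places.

lx = nx/n0 = nx/600: 1, 0.64, 0.39, 0.29, 0.19
lx·mx by age: 0, 1.6, 1.404, 0.696, 0.266
R0 = Σ lx·mx = 3.966 → 3.966

3.966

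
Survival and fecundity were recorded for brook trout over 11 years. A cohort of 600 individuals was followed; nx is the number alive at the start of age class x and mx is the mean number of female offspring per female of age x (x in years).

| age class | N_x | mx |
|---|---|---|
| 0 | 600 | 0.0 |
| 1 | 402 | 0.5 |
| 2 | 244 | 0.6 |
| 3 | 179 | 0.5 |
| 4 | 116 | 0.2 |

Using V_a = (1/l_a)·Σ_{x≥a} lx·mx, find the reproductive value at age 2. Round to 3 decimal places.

1.062

lx = nx/n0 = nx/600: 1, 0.67, 0.40667…, 0.29833…, 0.19333…
lx·mx for x ≥ 2: 0.244…, 0.149167…, 0.038667… → sum = 0.431833…
V_2 = 0.431833… / l_2 = 0.431833… / 0.406667… = 1.061885… → 1.062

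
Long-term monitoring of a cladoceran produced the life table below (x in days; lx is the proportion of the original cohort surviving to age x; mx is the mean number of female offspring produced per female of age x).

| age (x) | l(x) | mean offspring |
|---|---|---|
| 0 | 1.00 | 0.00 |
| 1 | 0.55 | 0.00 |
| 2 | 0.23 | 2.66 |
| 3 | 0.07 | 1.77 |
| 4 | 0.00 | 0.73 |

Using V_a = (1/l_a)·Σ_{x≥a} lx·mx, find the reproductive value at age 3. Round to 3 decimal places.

lx·mx for x ≥ 3: 0.1239, 0 → sum = 0.1239
V_3 = 0.1239 / l_3 = 0.1239 / 0.07 = 1.77 → 1.770

1.770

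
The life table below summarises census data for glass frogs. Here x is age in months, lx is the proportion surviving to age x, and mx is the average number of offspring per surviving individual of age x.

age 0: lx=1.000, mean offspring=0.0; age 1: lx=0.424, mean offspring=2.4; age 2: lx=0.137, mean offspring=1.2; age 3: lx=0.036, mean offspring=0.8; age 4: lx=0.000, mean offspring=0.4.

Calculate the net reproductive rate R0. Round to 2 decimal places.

lx·mx by age: 0, 1.0176, 0.1644, 0.0288, 0
R0 = Σ lx·mx = 1.2108 → 1.21

1.21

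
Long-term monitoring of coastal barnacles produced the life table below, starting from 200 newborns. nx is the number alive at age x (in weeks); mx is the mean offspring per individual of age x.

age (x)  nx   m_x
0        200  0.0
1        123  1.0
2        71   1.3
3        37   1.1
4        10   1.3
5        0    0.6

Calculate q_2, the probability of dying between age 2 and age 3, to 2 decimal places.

0.48

lx = nx/n0 = nx/200: 1, 0.615, 0.355, 0.185, 0.05, 0
q_2 = (l_2 − l_3) / l_2 = (0.355 − 0.185) / 0.355
     = 0.17 / 0.355 = 0.478873… → 0.48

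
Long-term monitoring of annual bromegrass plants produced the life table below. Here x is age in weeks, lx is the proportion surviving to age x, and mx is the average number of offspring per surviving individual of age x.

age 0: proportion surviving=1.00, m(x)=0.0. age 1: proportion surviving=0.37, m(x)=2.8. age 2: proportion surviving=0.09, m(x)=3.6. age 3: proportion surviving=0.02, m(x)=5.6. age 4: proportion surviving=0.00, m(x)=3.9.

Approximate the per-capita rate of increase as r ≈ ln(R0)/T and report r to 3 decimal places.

0.282

R0 = Σ lx·mx = 0 + 1.036 + 0.324 + 0.112 + 0 = 1.472
Σ x·lx·mx = 2.02; T = 2.02/1.472 = 1.37228…
r ≈ ln(R0)/T = ln(1.472)/1.37228… = 0.28174… → 0.282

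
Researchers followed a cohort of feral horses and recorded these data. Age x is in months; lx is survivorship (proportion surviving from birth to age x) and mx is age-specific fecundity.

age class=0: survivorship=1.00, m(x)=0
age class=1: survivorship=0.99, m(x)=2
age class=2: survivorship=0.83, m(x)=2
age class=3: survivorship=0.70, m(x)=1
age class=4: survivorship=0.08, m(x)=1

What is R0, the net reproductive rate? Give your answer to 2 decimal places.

4.42

lx·mx by age: 0, 1.98, 1.66, 0.7, 0.08
R0 = Σ lx·mx = 4.42 → 4.42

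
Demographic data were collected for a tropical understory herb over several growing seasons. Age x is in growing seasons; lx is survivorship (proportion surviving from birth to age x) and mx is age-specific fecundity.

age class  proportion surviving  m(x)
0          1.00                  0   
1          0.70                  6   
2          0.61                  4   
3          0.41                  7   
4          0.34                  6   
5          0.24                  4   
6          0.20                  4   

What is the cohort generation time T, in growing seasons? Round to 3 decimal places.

lx·mx: 0, 4.2, 2.44, 2.87, 2.04, 0.96, 0.8 → R0 = 13.31
x·lx·mx: 0, 4.2, 4.88, 8.61, 8.16, 4.8, 4.8 → Σ = 35.45
T = 35.45 / 13.31 = 2.663411… → 2.663

2.663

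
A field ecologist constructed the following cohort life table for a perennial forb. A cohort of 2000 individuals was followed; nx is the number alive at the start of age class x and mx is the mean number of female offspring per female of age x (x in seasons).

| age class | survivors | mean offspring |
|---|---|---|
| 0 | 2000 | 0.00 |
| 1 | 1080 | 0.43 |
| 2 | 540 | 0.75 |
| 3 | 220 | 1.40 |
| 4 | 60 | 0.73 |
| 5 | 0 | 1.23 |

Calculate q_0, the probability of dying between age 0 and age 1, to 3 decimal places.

0.460

lx = nx/n0 = nx/2000: 1, 0.54, 0.27, 0.11, 0.03, 0
q_0 = (l_0 − l_1) / l_0 = (1 − 0.54) / 1
     = 0.46 / 1 = 0.46 → 0.460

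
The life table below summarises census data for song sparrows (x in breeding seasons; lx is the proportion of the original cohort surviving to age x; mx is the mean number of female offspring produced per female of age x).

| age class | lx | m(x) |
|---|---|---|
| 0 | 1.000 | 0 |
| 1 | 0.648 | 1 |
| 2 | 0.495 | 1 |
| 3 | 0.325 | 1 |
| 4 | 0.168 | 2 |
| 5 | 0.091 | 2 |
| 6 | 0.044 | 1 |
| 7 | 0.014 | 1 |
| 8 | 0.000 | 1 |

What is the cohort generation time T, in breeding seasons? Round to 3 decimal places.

lx·mx: 0, 0.648, 0.495, 0.325, 0.336, 0.182, 0.044, 0.014, 0 → R0 = 2.044
x·lx·mx: 0, 0.648, 0.99, 0.975, 1.344, 0.91, 0.264, 0.098, 0 → Σ = 5.229
T = 5.229 / 2.044 = 2.558219… → 2.558

2.558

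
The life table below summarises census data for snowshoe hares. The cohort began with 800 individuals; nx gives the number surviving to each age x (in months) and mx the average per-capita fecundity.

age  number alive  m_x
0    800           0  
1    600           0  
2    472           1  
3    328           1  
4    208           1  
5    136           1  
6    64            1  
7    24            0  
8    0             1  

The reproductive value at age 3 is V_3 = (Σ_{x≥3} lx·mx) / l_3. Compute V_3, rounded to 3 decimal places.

lx = nx/n0 = nx/800: 1, 0.75, 0.59, 0.41, 0.26, 0.17, 0.08, 0.03, 0
lx·mx for x ≥ 3: 0.41, 0.26, 0.17, 0.08, 0, 0 → sum = 0.92
V_3 = 0.92 / l_3 = 0.92 / 0.41 = 2.243902… → 2.244

2.244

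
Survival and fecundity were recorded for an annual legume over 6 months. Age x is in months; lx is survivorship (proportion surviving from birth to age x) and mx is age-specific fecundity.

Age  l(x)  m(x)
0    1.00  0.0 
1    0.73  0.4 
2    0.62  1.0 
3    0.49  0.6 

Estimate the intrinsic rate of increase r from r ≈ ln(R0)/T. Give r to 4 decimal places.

0.0936

R0 = Σ lx·mx = 0 + 0.292 + 0.62 + 0.294 = 1.206
Σ x·lx·mx = 2.414; T = 2.414/1.206 = 2.00166…
r ≈ ln(R0)/T = ln(1.206)/2.00166… = 0.093577… → 0.0936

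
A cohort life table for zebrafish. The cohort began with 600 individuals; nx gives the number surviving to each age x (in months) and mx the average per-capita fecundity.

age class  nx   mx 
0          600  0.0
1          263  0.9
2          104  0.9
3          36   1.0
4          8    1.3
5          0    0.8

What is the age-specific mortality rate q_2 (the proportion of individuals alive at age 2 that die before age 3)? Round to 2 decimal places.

lx = nx/n0 = nx/600: 1, 0.43833…, 0.17333…, 0.06, 0.01333…, 0
q_2 = (l_2 − l_3) / l_2 = (0.173333… − 0.06) / 0.173333…
     = 0.113333… / 0.173333… = 0.653846… → 0.65

0.65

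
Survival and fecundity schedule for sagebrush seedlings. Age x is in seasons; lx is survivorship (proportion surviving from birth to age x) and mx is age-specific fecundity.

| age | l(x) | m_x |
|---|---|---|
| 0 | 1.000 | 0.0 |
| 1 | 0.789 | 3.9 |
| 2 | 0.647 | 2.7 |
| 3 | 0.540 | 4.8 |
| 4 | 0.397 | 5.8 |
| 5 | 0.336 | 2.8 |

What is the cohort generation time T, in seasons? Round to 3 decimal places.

2.651

lx·mx: 0, 3.0771, 1.7469, 2.592, 2.3026, 0.9408 → R0 = 10.6594
x·lx·mx: 0, 3.0771, 3.4938, 7.776, 9.2104, 4.704 → Σ = 28.2613
T = 28.2613 / 10.6594 = 2.651303… → 2.651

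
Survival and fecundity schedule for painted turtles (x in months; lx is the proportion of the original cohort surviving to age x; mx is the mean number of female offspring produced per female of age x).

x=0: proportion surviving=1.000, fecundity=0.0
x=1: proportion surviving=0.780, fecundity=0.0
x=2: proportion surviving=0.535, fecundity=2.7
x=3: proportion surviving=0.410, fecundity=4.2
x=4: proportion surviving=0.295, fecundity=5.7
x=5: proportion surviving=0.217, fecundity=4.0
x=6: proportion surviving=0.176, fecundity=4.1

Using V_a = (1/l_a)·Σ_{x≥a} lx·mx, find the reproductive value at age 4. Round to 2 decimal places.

11.09

lx·mx for x ≥ 4: 1.6815, 0.868, 0.7216 → sum = 3.2711
V_4 = 3.2711 / l_4 = 3.2711 / 0.295 = 11.088475… → 11.09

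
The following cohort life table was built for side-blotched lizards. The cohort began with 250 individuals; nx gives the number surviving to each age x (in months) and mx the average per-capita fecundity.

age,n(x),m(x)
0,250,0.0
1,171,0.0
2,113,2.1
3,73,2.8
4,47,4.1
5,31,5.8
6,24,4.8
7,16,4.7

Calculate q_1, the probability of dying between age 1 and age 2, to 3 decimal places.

lx = nx/n0 = nx/250: 1, 0.684, 0.452, 0.292, 0.188, 0.124, 0.096, 0.064
q_1 = (l_1 − l_2) / l_1 = (0.684 − 0.452) / 0.684
     = 0.232 / 0.684 = 0.339181… → 0.339

0.339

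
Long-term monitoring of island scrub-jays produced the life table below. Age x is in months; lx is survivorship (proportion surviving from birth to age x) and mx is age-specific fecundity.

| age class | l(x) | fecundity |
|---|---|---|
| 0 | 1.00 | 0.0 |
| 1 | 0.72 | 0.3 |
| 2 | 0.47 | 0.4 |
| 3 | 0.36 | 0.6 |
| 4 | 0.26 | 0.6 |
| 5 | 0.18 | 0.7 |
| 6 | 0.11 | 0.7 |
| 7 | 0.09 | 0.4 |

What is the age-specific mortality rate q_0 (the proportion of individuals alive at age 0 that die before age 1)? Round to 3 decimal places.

q_0 = (l_0 − l_1) / l_0 = (1 − 0.72) / 1
     = 0.28 / 1 = 0.28 → 0.280

0.280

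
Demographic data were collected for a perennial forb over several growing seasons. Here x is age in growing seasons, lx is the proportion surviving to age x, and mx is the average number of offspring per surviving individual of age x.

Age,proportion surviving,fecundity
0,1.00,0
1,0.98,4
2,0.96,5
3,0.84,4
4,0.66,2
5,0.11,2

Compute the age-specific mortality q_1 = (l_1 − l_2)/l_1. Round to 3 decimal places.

q_1 = (l_1 − l_2) / l_1 = (0.98 − 0.96) / 0.98
     = 0.02 / 0.98 = 0.020408… → 0.020

0.020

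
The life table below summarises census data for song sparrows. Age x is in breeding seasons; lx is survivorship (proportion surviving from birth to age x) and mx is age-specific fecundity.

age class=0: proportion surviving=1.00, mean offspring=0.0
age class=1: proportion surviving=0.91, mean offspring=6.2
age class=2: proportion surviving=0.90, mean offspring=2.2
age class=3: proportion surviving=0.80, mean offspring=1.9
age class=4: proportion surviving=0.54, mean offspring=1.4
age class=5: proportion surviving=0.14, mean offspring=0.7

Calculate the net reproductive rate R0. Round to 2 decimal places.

lx·mx by age: 0, 5.642, 1.98, 1.52, 0.756, 0.098
R0 = Σ lx·mx = 9.996 → 10.00

10.00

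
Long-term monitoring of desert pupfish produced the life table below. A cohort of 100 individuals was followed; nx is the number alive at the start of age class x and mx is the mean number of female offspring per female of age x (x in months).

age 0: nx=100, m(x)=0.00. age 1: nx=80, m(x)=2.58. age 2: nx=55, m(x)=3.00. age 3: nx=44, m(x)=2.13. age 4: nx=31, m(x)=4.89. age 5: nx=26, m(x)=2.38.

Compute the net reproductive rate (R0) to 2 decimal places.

lx = nx/n0 = nx/100: 1, 0.8, 0.55, 0.44, 0.31, 0.26
lx·mx by age: 0, 2.064, 1.65, 0.9372, 1.5159, 0.6188
R0 = Σ lx·mx = 6.7859 → 6.79

6.79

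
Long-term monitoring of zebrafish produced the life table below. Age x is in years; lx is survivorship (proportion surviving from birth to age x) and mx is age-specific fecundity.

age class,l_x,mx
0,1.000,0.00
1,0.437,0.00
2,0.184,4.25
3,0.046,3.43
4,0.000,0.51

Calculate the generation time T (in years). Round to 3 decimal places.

lx·mx: 0, 0, 0.782, 0.15778, 0 → R0 = 0.93978
x·lx·mx: 0, 0, 1.564, 0.47334, 0 → Σ = 2.03734
T = 2.03734 / 0.93978 = 2.16789… → 2.168

2.168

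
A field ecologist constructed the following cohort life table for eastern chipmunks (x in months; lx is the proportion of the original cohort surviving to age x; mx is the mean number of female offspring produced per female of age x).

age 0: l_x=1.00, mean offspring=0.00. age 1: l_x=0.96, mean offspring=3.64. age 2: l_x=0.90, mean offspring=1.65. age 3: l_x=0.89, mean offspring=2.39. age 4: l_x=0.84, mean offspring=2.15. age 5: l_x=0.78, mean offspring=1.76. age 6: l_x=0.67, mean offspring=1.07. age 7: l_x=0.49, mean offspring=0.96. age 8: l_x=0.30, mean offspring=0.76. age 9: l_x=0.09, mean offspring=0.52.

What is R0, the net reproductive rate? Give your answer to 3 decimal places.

lx·mx by age: 0, 3.4944, 1.485, 2.1271, 1.806, 1.3728, 0.7169, 0.4704, 0.228, 0.0468
R0 = Σ lx·mx = 11.7474 → 11.747

11.747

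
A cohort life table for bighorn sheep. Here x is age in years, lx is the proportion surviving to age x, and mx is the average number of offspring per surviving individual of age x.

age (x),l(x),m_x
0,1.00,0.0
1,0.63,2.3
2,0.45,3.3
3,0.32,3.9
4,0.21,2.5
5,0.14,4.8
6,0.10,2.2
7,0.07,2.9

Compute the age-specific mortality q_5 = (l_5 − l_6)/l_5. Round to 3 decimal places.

q_5 = (l_5 − l_6) / l_5 = (0.14 − 0.1) / 0.14
     = 0.04 / 0.14 = 0.285714… → 0.286

0.286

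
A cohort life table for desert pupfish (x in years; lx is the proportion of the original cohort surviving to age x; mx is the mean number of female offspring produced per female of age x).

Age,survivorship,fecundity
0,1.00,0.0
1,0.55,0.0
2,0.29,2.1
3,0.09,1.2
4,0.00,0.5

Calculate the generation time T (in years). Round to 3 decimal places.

2.151

lx·mx: 0, 0, 0.609, 0.108, 0 → R0 = 0.717
x·lx·mx: 0, 0, 1.218, 0.324, 0 → Σ = 1.542
T = 1.542 / 0.717 = 2.150628… → 2.151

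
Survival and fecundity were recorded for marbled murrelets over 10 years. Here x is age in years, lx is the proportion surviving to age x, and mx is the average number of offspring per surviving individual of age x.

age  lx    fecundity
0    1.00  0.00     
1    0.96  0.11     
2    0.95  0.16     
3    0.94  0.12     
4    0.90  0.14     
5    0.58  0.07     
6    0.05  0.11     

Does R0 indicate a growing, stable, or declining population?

declining

R0 = Σ lx·mx = 0 + 0.1056 + 0.152 + 0.1128 + 0.126 + 0.0406 + 0.0055 = 0.5425
R0 < 1, so the population is declining.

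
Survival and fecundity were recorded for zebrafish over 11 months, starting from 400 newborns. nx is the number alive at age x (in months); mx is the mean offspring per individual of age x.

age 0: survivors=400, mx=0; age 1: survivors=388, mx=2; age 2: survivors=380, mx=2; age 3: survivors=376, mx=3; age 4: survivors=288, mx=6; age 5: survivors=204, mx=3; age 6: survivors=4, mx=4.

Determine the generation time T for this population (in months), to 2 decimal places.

3.14

lx = nx/n0 = nx/400: 1, 0.97, 0.95, 0.94, 0.72, 0.51, 0.01
lx·mx: 0, 1.94, 1.9, 2.82, 4.32, 1.53, 0.04 → R0 = 12.55
x·lx·mx: 0, 1.94, 3.8, 8.46, 17.28, 7.65, 0.24 → Σ = 39.37
T = 39.37 / 12.55 = 3.137052… → 3.14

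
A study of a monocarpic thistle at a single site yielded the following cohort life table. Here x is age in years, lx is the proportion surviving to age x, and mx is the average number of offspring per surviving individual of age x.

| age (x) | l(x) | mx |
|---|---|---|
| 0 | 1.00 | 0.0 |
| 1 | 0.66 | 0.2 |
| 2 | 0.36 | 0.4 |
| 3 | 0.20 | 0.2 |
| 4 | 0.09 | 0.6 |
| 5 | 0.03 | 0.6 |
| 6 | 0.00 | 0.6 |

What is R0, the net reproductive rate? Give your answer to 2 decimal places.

lx·mx by age: 0, 0.132, 0.144, 0.04, 0.054, 0.018, 0
R0 = Σ lx·mx = 0.388 → 0.39

0.39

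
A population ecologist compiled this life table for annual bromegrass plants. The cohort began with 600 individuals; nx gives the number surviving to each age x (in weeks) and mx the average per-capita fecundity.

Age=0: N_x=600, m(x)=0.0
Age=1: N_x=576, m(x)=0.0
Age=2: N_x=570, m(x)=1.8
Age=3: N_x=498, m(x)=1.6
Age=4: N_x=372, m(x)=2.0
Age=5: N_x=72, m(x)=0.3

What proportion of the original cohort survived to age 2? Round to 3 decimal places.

0.950

l_2 = n_2/n_0 = 570/600 = 0.95 → 0.950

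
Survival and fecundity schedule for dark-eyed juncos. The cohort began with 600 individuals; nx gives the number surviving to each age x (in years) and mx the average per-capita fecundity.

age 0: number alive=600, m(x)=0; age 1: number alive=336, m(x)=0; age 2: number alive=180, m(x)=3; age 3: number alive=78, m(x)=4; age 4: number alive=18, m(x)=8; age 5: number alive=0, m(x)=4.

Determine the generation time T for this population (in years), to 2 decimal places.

lx = nx/n0 = nx/600: 1, 0.56, 0.3, 0.13, 0.03, 0
lx·mx: 0, 0, 0.9, 0.52, 0.24, 0 → R0 = 1.66
x·lx·mx: 0, 0, 1.8, 1.56, 0.96, 0 → Σ = 4.32
T = 4.32 / 1.66 = 2.60241… → 2.60

2.60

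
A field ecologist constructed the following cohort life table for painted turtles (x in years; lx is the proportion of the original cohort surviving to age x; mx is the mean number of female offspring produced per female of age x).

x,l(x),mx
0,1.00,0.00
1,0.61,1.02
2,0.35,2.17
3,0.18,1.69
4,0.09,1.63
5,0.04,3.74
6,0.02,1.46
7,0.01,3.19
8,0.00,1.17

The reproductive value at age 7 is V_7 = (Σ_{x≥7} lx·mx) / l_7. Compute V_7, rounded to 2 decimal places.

lx·mx for x ≥ 7: 0.0319, 0 → sum = 0.0319
V_7 = 0.0319 / l_7 = 0.0319 / 0.01 = 3.19 → 3.19

3.19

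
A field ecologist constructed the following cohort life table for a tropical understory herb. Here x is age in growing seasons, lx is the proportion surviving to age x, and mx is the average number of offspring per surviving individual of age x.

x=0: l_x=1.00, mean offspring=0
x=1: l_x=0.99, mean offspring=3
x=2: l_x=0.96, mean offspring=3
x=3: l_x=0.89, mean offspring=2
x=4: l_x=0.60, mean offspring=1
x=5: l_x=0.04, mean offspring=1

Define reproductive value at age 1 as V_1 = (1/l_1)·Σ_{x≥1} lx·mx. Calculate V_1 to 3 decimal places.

lx·mx for x ≥ 1: 2.97, 2.88, 1.78, 0.6, 0.04 → sum = 8.27
V_1 = 8.27 / l_1 = 8.27 / 0.99 = 8.353535… → 8.354

8.354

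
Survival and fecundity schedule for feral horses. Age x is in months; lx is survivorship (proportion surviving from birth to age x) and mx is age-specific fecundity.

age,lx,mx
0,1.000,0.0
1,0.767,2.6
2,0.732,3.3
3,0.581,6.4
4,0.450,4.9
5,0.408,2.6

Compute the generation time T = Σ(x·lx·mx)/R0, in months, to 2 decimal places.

2.82

lx·mx: 0, 1.9942, 2.4156, 3.7184, 2.205, 1.0608 → R0 = 11.394
x·lx·mx: 0, 1.9942, 4.8312, 11.1552, 8.82, 5.304 → Σ = 32.1046
T = 32.1046 / 11.394 = 2.817676… → 2.82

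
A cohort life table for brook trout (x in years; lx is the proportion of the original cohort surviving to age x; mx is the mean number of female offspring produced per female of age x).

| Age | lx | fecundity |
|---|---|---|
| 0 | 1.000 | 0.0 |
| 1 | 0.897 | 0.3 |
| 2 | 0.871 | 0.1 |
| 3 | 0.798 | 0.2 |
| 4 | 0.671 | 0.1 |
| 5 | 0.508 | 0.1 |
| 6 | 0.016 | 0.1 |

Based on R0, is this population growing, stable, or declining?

declining

R0 = Σ lx·mx = 0 + 0.2691 + 0.0871 + 0.1596 + 0.0671 + 0.0508 + 0.0016 = 0.6353
R0 < 1, so the population is declining.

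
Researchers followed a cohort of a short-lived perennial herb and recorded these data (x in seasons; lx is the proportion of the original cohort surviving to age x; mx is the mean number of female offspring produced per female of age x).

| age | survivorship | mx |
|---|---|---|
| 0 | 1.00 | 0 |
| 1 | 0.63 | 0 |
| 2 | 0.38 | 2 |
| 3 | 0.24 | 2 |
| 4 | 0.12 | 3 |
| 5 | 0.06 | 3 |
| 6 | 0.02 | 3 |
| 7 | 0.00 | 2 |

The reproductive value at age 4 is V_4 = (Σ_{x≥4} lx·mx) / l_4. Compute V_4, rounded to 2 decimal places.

5.00

lx·mx for x ≥ 4: 0.36, 0.18, 0.06, 0 → sum = 0.6
V_4 = 0.6 / l_4 = 0.6 / 0.12 = 5 → 5.00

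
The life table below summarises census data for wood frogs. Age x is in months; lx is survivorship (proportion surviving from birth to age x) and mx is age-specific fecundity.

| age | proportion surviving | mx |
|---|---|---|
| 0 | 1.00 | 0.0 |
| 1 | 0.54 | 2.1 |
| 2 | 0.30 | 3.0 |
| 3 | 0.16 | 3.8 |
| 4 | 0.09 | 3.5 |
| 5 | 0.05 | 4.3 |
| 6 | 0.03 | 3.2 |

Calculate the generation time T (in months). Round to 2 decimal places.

2.35

lx·mx: 0, 1.134, 0.9, 0.608, 0.315, 0.215, 0.096 → R0 = 3.268
x·lx·mx: 0, 1.134, 1.8, 1.824, 1.26, 1.075, 0.576 → Σ = 7.669
T = 7.669 / 3.268 = 2.346695… → 2.35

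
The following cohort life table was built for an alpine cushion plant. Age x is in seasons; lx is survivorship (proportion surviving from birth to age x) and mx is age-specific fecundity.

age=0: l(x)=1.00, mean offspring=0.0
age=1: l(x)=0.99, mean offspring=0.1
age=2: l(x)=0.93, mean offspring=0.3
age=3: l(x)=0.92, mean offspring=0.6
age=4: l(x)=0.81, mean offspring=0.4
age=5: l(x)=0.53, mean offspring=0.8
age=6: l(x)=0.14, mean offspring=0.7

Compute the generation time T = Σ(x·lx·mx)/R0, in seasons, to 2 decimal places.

lx·mx: 0, 0.099, 0.279, 0.552, 0.324, 0.424, 0.098 → R0 = 1.776
x·lx·mx: 0, 0.099, 0.558, 1.656, 1.296, 2.12, 0.588 → Σ = 6.317
T = 6.317 / 1.776 = 3.556869… → 3.56

3.56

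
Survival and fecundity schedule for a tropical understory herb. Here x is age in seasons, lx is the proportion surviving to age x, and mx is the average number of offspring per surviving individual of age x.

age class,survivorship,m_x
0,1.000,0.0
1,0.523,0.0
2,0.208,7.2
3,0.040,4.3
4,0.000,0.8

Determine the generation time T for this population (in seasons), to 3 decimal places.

lx·mx: 0, 0, 1.4976, 0.172, 0 → R0 = 1.6696
x·lx·mx: 0, 0, 2.9952, 0.516, 0 → Σ = 3.5112
T = 3.5112 / 1.6696 = 2.103019… → 2.103

2.103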